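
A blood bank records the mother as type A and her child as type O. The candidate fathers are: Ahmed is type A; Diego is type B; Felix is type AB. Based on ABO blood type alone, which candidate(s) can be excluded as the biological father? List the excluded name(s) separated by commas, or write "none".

A candidate is excluded only if no genotype consistent with his phenotype could produce a type O child with a type A mother.
Felix (type AB): no genotype consistent with that phenotype can produce a type-O child with a type-A mother.

Felix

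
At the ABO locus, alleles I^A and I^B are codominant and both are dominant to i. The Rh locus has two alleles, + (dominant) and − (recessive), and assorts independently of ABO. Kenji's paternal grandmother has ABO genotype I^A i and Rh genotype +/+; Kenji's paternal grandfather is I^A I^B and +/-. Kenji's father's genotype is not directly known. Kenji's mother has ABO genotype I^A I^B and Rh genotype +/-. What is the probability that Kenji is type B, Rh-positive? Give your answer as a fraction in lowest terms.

Kenji's father's ABO genotype from I^A i × I^A I^B: 1/4 I^A I^A, 1/4 I^A I^B, 1/4 I^A i, 1/4 I^B i.
Crossing each possibility with the mother I^A I^B and summing P(type B): 1/4·0 + 1/4·1/4 + 1/4·1/4 + 1/4·1/2 = 1/4.
Similarly for Rh via the father's Rh distribution: P(Rh+) = 7/8.
Independent loci: 1/4 × 7/8 = 7/32.

7/32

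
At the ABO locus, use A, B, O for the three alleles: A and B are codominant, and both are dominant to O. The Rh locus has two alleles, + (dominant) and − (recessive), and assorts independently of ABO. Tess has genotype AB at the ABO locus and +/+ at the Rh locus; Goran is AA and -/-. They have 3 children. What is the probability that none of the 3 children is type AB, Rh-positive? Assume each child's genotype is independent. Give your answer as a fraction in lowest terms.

1/8

ABO cross AB × AA → 1/2 A, 1/2 AB.
Rh cross +/+ × -/- → 1 Rh+; so P(type AB, Rh-positive) = 1/2 × 1 = 1/2 per child.
P(not type AB, Rh-positive) = 1/2 for one child; (1/2)^3 = 1/8.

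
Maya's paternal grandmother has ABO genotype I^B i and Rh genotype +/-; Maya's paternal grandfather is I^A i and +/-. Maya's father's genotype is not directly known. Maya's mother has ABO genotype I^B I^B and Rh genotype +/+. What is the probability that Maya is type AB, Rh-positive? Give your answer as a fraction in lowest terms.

Maya's father's ABO genotype from I^B i × I^A i: 1/4 I^A I^B, 1/4 I^A i, 1/4 I^B i, 1/4 i i.
Crossing each possibility with the mother I^B I^B and summing P(type AB): 1/4·1/2 + 1/4·1/2 + 1/4·0 + 1/4·0 = 1/4.
Similarly for Rh via the father's Rh distribution: P(Rh+) = 1.
Independent loci: 1/4 × 1 = 1/4.

1/4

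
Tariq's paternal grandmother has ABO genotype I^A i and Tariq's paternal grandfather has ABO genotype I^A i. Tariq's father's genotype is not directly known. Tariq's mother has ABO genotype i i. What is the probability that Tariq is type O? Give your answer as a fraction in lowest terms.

Tariq's father's ABO genotype from I^A i × I^A i: 1/4 I^A I^A, 1/2 I^A i, 1/4 i i.
Crossing each possibility with the mother i i and summing P(type O): 1/4·0 + 1/2·1/2 + 1/4·1 = 1/2.

1/2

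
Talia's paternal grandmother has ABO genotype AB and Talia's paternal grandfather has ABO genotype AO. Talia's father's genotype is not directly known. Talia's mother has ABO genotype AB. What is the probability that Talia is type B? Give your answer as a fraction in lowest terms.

Talia's father's ABO genotype from AB × AO: 1/4 AA, 1/4 AB, 1/4 AO, 1/4 BO.
Crossing each possibility with the mother AB and summing P(type B): 1/4·0 + 1/4·1/4 + 1/4·1/4 + 1/4·1/2 = 1/4.

1/4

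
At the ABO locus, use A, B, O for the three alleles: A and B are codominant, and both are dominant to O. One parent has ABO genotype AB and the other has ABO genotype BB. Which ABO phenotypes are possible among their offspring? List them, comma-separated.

B, AB

Gametes from AB × BB give offspring ABO genotypes AB, BB, i.e. phenotypes B, AB.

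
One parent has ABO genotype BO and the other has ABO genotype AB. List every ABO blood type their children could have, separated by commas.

Gametes from BO × AB give offspring ABO genotypes AB, AO, BB, BO, i.e. phenotypes A, B, AB.

A, B, AB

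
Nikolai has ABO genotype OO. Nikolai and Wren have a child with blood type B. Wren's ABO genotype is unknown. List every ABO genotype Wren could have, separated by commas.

For each candidate genotype of Wren, check whether crossing it with OO can produce every observed child phenotype.
  AA → possible child types {A} ✗
  AB → possible child types {A, B} ✓
  AO → possible child types {O, A} ✗
  BB → possible child types {B} ✓
  BO → possible child types {O, B} ✓
  OO → possible child types {O} ✗

AB, BB, BO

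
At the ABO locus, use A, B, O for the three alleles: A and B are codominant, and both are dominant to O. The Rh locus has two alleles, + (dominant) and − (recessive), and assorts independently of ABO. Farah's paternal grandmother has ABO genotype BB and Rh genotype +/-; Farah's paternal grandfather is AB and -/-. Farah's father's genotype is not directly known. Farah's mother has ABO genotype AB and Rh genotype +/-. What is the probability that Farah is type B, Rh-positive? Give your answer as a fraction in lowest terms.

Farah's father's ABO genotype from BB × AB: 1/2 AB, 1/2 BB.
Crossing each possibility with the mother AB and summing P(type B): 1/2·1/4 + 1/2·1/2 = 3/8.
Similarly for Rh via the father's Rh distribution: P(Rh+) = 5/8.
Independent loci: 3/8 × 5/8 = 15/64.

15/64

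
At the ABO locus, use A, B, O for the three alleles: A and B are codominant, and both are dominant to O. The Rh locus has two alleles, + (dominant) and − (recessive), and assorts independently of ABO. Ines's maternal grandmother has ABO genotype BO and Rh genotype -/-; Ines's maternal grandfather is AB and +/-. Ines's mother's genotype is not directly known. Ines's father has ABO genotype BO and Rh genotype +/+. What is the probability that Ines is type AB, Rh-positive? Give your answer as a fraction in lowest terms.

1/8

Ines's mother's ABO genotype from BO × AB: 1/4 AB, 1/4 AO, 1/4 BB, 1/4 BO.
Crossing each possibility with the father BO and summing P(type AB): 1/4·1/4 + 1/4·1/4 + 1/4·0 + 1/4·0 = 1/8.
Similarly for Rh via the mother's Rh distribution: P(Rh+) = 1.
Independent loci: 1/8 × 1 = 1/8.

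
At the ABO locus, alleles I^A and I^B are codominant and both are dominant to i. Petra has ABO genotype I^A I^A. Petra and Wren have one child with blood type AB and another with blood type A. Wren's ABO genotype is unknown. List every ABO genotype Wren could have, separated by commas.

I^A I^B, I^B i

For each candidate genotype of Wren, check whether crossing it with I^A I^A can produce every observed child phenotype.
  I^A I^A → possible child types {A} ✗
  I^A I^B → possible child types {A, AB} ✓
  I^A i → possible child types {A} ✗
  I^B I^B → possible child types {AB} ✗
  I^B i → possible child types {A, AB} ✓
  i i → possible child types {A} ✗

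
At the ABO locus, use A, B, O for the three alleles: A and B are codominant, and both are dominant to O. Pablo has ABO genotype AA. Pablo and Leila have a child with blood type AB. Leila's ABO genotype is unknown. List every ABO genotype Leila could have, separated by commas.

AB, BB, BO

For each candidate genotype of Leila, check whether crossing it with AA can produce every observed child phenotype.
  AA → possible child types {A} ✗
  AB → possible child types {A, AB} ✓
  AO → possible child types {A} ✗
  BB → possible child types {AB} ✓
  BO → possible child types {A, AB} ✓
  OO → possible child types {A} ✗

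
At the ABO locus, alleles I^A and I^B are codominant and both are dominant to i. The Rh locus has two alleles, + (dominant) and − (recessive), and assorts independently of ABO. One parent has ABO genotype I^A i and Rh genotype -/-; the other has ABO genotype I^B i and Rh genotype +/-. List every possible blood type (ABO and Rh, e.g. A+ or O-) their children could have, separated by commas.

O+, O-, A+, A-, B+, B-, AB+, AB-

Gametes from I^A i × I^B i give offspring ABO genotypes I^A I^B, I^A i, I^B i, i i, i.e. phenotypes O, A, B, AB.
Rh cross -/- × +/- → phenotypes Rh+, Rh-.
Combining independently: O+, O-, A+, A-, B+, B-, AB+, AB-.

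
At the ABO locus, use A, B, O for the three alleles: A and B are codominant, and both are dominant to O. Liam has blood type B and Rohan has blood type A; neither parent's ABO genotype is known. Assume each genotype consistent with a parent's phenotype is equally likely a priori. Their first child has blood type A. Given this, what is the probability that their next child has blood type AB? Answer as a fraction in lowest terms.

5/12

Possible genotypes: Liam ∈ {BB, BO}; Rohan ∈ {AA, AO}.
Weight each parental genotype pair by prior × P(type-A child):
  BO × AA: posterior weight 2/3; P(next child type AB) = 1/2.
  BO × AO: posterior weight 1/3; P(next child type AB) = 1/4.
Weighted sum = 5/12.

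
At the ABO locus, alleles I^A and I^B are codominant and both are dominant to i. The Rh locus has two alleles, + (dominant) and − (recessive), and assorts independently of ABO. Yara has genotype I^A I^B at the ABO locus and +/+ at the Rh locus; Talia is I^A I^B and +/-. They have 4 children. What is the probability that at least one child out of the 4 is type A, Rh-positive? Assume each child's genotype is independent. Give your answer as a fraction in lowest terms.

175/256

ABO cross I^A I^B × I^A I^B → 1/4 A, 1/4 B, 1/2 AB.
Rh cross +/+ × +/- → 1 Rh+; so P(type A, Rh-positive) = 1/4 × 1 = 1/4 per child.
P(none) = (3/4)^4 = 81/256; P(at least one) = 1 − 81/256 = 175/256.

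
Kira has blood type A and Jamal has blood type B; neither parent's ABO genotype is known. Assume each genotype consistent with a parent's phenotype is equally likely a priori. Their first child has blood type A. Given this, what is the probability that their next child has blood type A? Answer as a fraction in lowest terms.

Possible genotypes: Kira ∈ {AA, AO}; Jamal ∈ {BB, BO}.
Weight each parental genotype pair by prior × P(type-A child):
  AA × BO: posterior weight 2/3; P(next child type A) = 1/2.
  AO × BO: posterior weight 1/3; P(next child type A) = 1/4.
Weighted sum = 5/12.

5/12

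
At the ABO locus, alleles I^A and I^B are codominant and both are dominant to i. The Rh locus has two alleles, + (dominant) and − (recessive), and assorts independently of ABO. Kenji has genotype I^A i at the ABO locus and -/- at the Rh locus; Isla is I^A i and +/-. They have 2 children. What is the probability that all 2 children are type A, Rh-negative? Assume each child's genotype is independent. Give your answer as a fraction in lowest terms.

9/64

ABO cross I^A i × I^A i → 1/4 O, 3/4 A.
Rh cross -/- × +/- → 1/2 Rh+, 1/2 Rh-; so P(type A, Rh-negative) = 3/4 × 1/2 = 3/8 per child.
All 2 independent: (3/8)^2 = 9/64.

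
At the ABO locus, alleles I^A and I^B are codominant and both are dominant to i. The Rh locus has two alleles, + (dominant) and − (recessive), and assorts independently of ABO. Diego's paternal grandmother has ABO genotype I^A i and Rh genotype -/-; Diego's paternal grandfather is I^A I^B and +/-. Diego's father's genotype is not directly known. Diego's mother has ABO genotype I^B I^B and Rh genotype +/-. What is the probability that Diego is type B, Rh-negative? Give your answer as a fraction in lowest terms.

Diego's father's ABO genotype from I^A i × I^A I^B: 1/4 I^A I^A, 1/4 I^A I^B, 1/4 I^A i, 1/4 I^B i.
Crossing each possibility with the mother I^B I^B and summing P(type B): 1/4·0 + 1/4·1/2 + 1/4·1/2 + 1/4·1 = 1/2.
Similarly for Rh via the father's Rh distribution: P(Rh-) = 3/8.
Independent loci: 1/2 × 3/8 = 3/16.

3/16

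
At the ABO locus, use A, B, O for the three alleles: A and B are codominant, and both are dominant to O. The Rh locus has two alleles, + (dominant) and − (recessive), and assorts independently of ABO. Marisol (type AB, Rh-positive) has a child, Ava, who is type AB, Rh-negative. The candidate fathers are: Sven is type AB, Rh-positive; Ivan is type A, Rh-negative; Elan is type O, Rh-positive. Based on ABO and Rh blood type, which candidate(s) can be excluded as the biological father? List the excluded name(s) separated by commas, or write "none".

A candidate is excluded only if no genotype consistent with his phenotype could produce a type AB, Rh-negative child with a type AB, Rh-positive mother.
Elan (type O, Rh+): no genotype consistent with that phenotype can produce a type-AB Rh- child with a type-AB mother.

Elan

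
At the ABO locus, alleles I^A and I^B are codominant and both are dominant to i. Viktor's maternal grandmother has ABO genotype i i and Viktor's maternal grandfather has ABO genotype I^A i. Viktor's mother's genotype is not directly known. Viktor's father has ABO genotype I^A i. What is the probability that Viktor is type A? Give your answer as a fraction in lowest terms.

Viktor's mother's ABO genotype from i i × I^A i: 1/2 I^A i, 1/2 i i.
Crossing each possibility with the father I^A i and summing P(type A): 1/2·3/4 + 1/2·1/2 = 5/8.

5/8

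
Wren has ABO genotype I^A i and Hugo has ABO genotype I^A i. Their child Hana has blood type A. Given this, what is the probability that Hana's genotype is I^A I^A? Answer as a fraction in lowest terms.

1/3

Cross I^A i × I^A i → 1/4 I^A I^A, 1/2 I^A i, 1/4 i i.
Type-A genotypes among offspring: I^A I^A (1/4), I^A i (1/2); total 3/4.
P(I^A I^A | type A) = (1/4) / (3/4) = 1/3.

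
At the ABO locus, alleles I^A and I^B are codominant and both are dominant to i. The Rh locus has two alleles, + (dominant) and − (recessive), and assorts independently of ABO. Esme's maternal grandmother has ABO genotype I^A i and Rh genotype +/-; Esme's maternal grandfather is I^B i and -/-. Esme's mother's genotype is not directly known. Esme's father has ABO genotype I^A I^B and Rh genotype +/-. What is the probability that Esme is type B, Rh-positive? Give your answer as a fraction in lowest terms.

15/64

Esme's mother's ABO genotype from I^A i × I^B i: 1/4 I^A I^B, 1/4 I^A i, 1/4 I^B i, 1/4 i i.
Crossing each possibility with the father I^A I^B and summing P(type B): 1/4·1/4 + 1/4·1/4 + 1/4·1/2 + 1/4·1/2 = 3/8.
Similarly for Rh via the mother's Rh distribution: P(Rh+) = 5/8.
Independent loci: 3/8 × 5/8 = 15/64.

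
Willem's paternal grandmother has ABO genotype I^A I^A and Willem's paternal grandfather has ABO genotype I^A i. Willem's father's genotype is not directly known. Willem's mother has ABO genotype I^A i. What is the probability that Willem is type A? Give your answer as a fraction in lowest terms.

Willem's father's ABO genotype from I^A I^A × I^A i: 1/2 I^A I^A, 1/2 I^A i.
Crossing each possibility with the mother I^A i and summing P(type A): 1/2·1 + 1/2·3/4 = 7/8.

7/8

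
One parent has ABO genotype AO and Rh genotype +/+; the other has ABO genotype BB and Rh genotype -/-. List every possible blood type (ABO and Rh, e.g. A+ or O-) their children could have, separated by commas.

Gametes from AO × BB give offspring ABO genotypes AB, BO, i.e. phenotypes B, AB.
Rh cross +/+ × -/- → phenotypes Rh+.
Combining independently: B+, AB+.

B+, AB+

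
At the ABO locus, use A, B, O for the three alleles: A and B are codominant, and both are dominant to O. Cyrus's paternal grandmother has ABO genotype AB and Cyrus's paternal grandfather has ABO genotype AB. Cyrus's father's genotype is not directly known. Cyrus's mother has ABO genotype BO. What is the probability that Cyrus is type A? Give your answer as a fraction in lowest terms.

Cyrus's father's ABO genotype from AB × AB: 1/4 AA, 1/2 AB, 1/4 BB.
Crossing each possibility with the mother BO and summing P(type A): 1/4·1/2 + 1/2·1/4 + 1/4·0 = 1/4.

1/4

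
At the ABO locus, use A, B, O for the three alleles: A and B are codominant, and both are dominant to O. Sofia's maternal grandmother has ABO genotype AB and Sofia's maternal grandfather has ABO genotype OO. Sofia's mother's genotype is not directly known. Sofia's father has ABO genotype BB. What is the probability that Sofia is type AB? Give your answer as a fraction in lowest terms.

1/4

Sofia's mother's ABO genotype from AB × OO: 1/2 AO, 1/2 BO.
Crossing each possibility with the father BB and summing P(type AB): 1/2·1/2 + 1/2·0 = 1/4.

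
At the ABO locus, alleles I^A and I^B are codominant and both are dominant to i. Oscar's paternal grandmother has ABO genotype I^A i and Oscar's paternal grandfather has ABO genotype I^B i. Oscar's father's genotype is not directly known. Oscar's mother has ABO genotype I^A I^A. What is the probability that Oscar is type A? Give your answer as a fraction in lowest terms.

3/4

Oscar's father's ABO genotype from I^A i × I^B i: 1/4 I^A I^B, 1/4 I^A i, 1/4 I^B i, 1/4 i i.
Crossing each possibility with the mother I^A I^A and summing P(type A): 1/4·1/2 + 1/4·1 + 1/4·1/2 + 1/4·1 = 3/4.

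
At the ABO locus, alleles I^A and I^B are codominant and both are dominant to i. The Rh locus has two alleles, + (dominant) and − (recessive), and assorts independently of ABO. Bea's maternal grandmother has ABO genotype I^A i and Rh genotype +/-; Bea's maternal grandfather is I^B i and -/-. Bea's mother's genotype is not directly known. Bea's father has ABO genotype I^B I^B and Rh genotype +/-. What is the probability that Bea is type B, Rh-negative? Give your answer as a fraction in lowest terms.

9/32

Bea's mother's ABO genotype from I^A i × I^B i: 1/4 I^A I^B, 1/4 I^A i, 1/4 I^B i, 1/4 i i.
Crossing each possibility with the father I^B I^B and summing P(type B): 1/4·1/2 + 1/4·1/2 + 1/4·1 + 1/4·1 = 3/4.
Similarly for Rh via the mother's Rh distribution: P(Rh-) = 3/8.
Independent loci: 3/4 × 3/8 = 9/32.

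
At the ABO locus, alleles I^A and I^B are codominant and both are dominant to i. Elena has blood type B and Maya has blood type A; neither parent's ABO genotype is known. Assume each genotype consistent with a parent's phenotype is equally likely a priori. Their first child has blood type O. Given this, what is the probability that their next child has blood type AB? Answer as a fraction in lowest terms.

Possible genotypes: Elena ∈ {I^B I^B, I^B i}; Maya ∈ {I^A I^A, I^A i}.
Weight each parental genotype pair by prior × P(type-O child):
  I^B i × I^A i: posterior weight 1; P(next child type AB) = 1/4.
Weighted sum = 1/4.

1/4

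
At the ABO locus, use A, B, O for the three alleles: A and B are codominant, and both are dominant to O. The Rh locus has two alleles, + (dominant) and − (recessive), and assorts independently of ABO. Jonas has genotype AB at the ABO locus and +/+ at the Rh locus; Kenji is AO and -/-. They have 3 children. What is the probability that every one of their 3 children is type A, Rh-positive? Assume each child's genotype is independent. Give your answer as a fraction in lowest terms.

1/8

ABO cross AB × AO → 1/2 A, 1/4 B, 1/4 AB.
Rh cross +/+ × -/- → 1 Rh+; so P(type A, Rh-positive) = 1/2 × 1 = 1/2 per child.
All 3 independent: (1/2)^3 = 1/8.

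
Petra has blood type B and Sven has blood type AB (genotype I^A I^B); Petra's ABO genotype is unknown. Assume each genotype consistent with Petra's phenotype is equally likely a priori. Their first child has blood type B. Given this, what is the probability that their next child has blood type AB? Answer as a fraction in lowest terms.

Possible genotypes: Petra ∈ {I^B I^B, I^B i}; Sven ∈ {I^A I^B}.
Weight each parental genotype pair by prior × P(type-B child):
  I^B I^B × I^A I^B: posterior weight 1/2; P(next child type AB) = 1/2.
  I^B i × I^A I^B: posterior weight 1/2; P(next child type AB) = 1/4.
Weighted sum = 3/8.

3/8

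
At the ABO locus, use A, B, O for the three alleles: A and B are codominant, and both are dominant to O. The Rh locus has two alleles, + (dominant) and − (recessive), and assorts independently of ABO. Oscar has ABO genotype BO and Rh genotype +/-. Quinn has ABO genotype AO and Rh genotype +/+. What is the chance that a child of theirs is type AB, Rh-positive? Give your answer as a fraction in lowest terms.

ABO cross BO × AO → offspring phenotypes: 1/4 O, 1/4 A, 1/4 B, 1/4 AB.
Rh cross +/- × +/+ → 1 Rh+.
Independent loci: P(type AB, Rh-positive) = 1/4 × 1 = 1/4.

1/4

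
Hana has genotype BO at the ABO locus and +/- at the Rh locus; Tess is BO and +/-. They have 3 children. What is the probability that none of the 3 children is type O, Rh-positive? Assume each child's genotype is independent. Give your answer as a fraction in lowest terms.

2197/4096

ABO cross BO × BO → 1/4 O, 3/4 B.
Rh cross +/- × +/- → 3/4 Rh+, 1/4 Rh-; so P(type O, Rh-positive) = 1/4 × 3/4 = 3/16 per child.
P(not type O, Rh-positive) = 13/16 for one child; (13/16)^3 = 2197/4096.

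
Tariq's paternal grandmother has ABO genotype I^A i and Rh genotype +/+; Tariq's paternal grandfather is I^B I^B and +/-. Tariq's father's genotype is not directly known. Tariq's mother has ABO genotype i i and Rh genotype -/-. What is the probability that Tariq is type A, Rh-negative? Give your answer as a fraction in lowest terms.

1/16

Tariq's father's ABO genotype from I^A i × I^B I^B: 1/2 I^A I^B, 1/2 I^B i.
Crossing each possibility with the mother i i and summing P(type A): 1/2·1/2 + 1/2·0 = 1/4.
Similarly for Rh via the father's Rh distribution: P(Rh-) = 1/4.
Independent loci: 1/4 × 1/4 = 1/16.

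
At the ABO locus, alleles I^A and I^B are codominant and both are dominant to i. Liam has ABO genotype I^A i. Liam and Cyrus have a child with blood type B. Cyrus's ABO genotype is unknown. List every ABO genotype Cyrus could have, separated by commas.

I^A I^B, I^B I^B, I^B i

For each candidate genotype of Cyrus, check whether crossing it with I^A i can produce every observed child phenotype.
  I^A I^A → possible child types {A} ✗
  I^A I^B → possible child types {A, B, AB} ✓
  I^A i → possible child types {O, A} ✗
  I^B I^B → possible child types {B, AB} ✓
  I^B i → possible child types {O, A, B, AB} ✓
  i i → possible child types {O, A} ✗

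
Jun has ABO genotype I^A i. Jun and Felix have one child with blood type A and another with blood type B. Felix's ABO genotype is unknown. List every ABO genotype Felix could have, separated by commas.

I^A I^B, I^B i

For each candidate genotype of Felix, check whether crossing it with I^A i can produce every observed child phenotype.
  I^A I^A → possible child types {A} ✗
  I^A I^B → possible child types {A, B, AB} ✓
  I^A i → possible child types {O, A} ✗
  I^B I^B → possible child types {B, AB} ✗
  I^B i → possible child types {O, A, B, AB} ✓
  i i → possible child types {O, A} ✗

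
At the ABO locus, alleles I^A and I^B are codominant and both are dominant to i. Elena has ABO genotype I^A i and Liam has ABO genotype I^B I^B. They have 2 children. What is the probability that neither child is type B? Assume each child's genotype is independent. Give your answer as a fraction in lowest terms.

ABO cross I^A i × I^B I^B → 1/2 B, 1/2 AB.
So P(type B) = 1/2 per child.
P(not type B) = 1/2 for one child; (1/2)^2 = 1/4.

1/4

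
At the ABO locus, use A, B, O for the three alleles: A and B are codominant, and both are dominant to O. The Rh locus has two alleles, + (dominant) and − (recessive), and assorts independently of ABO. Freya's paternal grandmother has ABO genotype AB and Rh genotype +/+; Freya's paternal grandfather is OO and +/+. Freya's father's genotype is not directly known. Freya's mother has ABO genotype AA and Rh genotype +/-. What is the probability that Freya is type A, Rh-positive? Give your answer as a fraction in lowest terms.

Freya's father's ABO genotype from AB × OO: 1/2 AO, 1/2 BO.
Crossing each possibility with the mother AA and summing P(type A): 1/2·1 + 1/2·1/2 = 3/4.
Similarly for Rh via the father's Rh distribution: P(Rh+) = 1.
Independent loci: 3/4 × 1 = 3/4.

3/4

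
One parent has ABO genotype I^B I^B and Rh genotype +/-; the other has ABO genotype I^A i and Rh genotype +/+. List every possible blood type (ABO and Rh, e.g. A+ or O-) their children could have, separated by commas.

Gametes from I^B I^B × I^A i give offspring ABO genotypes I^A I^B, I^B i, i.e. phenotypes B, AB.
Rh cross +/- × +/+ → phenotypes Rh+.
Combining independently: B+, AB+.

B+, AB+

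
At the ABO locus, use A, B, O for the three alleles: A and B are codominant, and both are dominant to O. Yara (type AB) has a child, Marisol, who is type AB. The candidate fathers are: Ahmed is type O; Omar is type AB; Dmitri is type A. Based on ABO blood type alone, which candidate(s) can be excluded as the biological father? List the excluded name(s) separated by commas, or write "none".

A candidate is excluded only if no genotype consistent with his phenotype could produce a type AB child with a type AB mother.
Ahmed (type O): no genotype consistent with that phenotype can produce a type-AB child with a type-AB mother.

Ahmed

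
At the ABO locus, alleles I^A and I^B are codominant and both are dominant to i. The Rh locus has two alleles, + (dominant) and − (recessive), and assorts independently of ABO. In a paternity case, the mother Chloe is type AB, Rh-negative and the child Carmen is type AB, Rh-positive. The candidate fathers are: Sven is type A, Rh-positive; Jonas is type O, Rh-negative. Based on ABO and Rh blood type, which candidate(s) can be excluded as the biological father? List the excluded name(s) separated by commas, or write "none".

A candidate is excluded only if no genotype consistent with his phenotype could produce a type AB, Rh-positive child with a type AB, Rh-negative mother.
Jonas (type O, Rh-): no genotype consistent with that phenotype can produce a type-AB Rh+ child with a type-AB mother.

Jonas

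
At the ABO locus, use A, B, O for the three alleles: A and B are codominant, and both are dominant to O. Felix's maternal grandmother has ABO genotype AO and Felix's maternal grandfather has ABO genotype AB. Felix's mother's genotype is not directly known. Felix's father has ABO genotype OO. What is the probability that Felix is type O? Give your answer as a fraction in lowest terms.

Felix's mother's ABO genotype from AO × AB: 1/4 AA, 1/4 AB, 1/4 AO, 1/4 BO.
Crossing each possibility with the father OO and summing P(type O): 1/4·0 + 1/4·0 + 1/4·1/2 + 1/4·1/2 = 1/4.

1/4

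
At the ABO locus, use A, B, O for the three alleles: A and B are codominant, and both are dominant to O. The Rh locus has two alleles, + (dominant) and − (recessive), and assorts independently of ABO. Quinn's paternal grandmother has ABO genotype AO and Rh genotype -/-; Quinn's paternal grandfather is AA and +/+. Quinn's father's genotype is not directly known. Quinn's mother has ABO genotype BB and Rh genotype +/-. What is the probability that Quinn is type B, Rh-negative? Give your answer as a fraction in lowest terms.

1/16

Quinn's father's ABO genotype from AO × AA: 1/2 AA, 1/2 AO.
Crossing each possibility with the mother BB and summing P(type B): 1/2·0 + 1/2·1/2 = 1/4.
Similarly for Rh via the father's Rh distribution: P(Rh-) = 1/4.
Independent loci: 1/4 × 1/4 = 1/16.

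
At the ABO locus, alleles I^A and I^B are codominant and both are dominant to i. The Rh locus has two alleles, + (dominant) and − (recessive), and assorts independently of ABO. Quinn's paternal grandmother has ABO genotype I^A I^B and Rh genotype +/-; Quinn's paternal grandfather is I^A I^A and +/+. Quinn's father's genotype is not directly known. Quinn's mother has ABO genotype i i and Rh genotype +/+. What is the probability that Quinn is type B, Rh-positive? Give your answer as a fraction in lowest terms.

1/4

Quinn's father's ABO genotype from I^A I^B × I^A I^A: 1/2 I^A I^A, 1/2 I^A I^B.
Crossing each possibility with the mother i i and summing P(type B): 1/2·0 + 1/2·1/2 = 1/4.
Similarly for Rh via the father's Rh distribution: P(Rh+) = 1.
Independent loci: 1/4 × 1 = 1/4.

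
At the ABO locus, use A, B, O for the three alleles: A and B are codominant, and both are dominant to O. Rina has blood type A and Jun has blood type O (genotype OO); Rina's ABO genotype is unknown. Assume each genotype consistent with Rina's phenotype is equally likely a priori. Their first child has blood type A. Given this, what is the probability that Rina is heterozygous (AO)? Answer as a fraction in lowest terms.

1/3

Possible genotypes: Rina ∈ {AA, AO}; Jun ∈ {OO}.
Weight each parental genotype pair by prior × P(type-A child):
  AA × OO: posterior weight 2/3.
  AO × OO: posterior weight 1/3.
Sum the posterior weight over pairs where Rina is AO: 1/3.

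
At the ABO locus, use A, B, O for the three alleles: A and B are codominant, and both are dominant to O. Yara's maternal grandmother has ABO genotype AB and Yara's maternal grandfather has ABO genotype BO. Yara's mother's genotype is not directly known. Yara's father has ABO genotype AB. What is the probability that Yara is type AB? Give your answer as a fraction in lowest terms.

3/8

Yara's mother's ABO genotype from AB × BO: 1/4 AB, 1/4 AO, 1/4 BB, 1/4 BO.
Crossing each possibility with the father AB and summing P(type AB): 1/4·1/2 + 1/4·1/4 + 1/4·1/2 + 1/4·1/4 = 3/8.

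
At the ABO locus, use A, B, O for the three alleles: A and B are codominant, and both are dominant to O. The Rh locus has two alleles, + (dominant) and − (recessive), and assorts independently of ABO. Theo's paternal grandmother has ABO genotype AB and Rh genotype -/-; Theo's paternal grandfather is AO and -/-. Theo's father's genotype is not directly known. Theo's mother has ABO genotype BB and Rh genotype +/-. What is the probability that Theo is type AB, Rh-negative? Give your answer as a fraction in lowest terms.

1/4

Theo's father's ABO genotype from AB × AO: 1/4 AA, 1/4 AB, 1/4 AO, 1/4 BO.
Crossing each possibility with the mother BB and summing P(type AB): 1/4·1 + 1/4·1/2 + 1/4·1/2 + 1/4·0 = 1/2.
Similarly for Rh via the father's Rh distribution: P(Rh-) = 1/2.
Independent loci: 1/2 × 1/2 = 1/4.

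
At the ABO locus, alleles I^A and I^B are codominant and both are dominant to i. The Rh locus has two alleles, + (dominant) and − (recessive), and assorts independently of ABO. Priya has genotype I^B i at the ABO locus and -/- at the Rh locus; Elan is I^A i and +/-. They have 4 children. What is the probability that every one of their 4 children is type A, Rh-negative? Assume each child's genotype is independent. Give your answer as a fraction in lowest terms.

ABO cross I^B i × I^A i → 1/4 O, 1/4 A, 1/4 B, 1/4 AB.
Rh cross -/- × +/- → 1/2 Rh+, 1/2 Rh-; so P(type A, Rh-negative) = 1/4 × 1/2 = 1/8 per child.
All 4 independent: (1/8)^4 = 1/4096.

1/4096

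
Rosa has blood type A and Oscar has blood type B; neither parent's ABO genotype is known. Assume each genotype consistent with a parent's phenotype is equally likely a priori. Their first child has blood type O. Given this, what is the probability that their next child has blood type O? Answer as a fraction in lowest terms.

Possible genotypes: Rosa ∈ {I^A I^A, I^A i}; Oscar ∈ {I^B I^B, I^B i}.
Weight each parental genotype pair by prior × P(type-O child):
  I^A i × I^B i: posterior weight 1; P(next child type O) = 1/4.
Weighted sum = 1/4.

1/4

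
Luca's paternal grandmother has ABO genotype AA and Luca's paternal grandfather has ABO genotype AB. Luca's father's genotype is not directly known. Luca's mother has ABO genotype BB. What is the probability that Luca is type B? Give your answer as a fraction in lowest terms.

Luca's father's ABO genotype from AA × AB: 1/2 AA, 1/2 AB.
Crossing each possibility with the mother BB and summing P(type B): 1/2·0 + 1/2·1/2 = 1/4.

1/4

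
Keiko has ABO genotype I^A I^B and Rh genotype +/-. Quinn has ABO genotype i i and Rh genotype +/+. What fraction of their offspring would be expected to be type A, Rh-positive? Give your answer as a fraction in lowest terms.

ABO cross I^A I^B × i i → offspring phenotypes: 1/2 A, 1/2 B.
Rh cross +/- × +/+ → 1 Rh+.
Independent loci: P(type A, Rh-positive) = 1/2 × 1 = 1/2.

1/2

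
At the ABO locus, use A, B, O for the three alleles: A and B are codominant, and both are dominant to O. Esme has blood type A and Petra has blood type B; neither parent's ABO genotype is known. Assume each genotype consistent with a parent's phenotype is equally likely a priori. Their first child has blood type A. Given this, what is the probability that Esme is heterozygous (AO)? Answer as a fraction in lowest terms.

Possible genotypes: Esme ∈ {AA, AO}; Petra ∈ {BB, BO}.
Weight each parental genotype pair by prior × P(type-A child):
  AA × BO: posterior weight 2/3.
  AO × BO: posterior weight 1/3.
Sum the posterior weight over pairs where Esme is AO: 1/3.

1/3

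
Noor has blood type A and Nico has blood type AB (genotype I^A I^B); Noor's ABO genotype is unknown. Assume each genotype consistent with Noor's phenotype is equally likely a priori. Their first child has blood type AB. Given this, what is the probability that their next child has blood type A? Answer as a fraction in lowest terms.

1/2

Possible genotypes: Noor ∈ {I^A I^A, I^A i}; Nico ∈ {I^A I^B}.
Weight each parental genotype pair by prior × P(type-AB child):
  I^A I^A × I^A I^B: posterior weight 2/3; P(next child type A) = 1/2.
  I^A i × I^A I^B: posterior weight 1/3; P(next child type A) = 1/2.
Weighted sum = 1/2.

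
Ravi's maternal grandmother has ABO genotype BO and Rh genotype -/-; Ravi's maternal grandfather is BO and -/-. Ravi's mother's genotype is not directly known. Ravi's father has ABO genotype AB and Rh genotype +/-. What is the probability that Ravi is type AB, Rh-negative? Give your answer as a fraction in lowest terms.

1/8

Ravi's mother's ABO genotype from BO × BO: 1/4 BB, 1/2 BO, 1/4 OO.
Crossing each possibility with the father AB and summing P(type AB): 1/4·1/2 + 1/2·1/4 + 1/4·0 = 1/4.
Similarly for Rh via the mother's Rh distribution: P(Rh-) = 1/2.
Independent loci: 1/4 × 1/2 = 1/8.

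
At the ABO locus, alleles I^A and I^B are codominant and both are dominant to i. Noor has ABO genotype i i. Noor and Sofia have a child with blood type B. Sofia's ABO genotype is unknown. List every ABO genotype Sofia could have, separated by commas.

I^A I^B, I^B I^B, I^B i

For each candidate genotype of Sofia, check whether crossing it with i i can produce every observed child phenotype.
  I^A I^A → possible child types {A} ✗
  I^A I^B → possible child types {A, B} ✓
  I^A i → possible child types {O, A} ✗
  I^B I^B → possible child types {B} ✓
  I^B i → possible child types {O, B} ✓
  i i → possible child types {O} ✗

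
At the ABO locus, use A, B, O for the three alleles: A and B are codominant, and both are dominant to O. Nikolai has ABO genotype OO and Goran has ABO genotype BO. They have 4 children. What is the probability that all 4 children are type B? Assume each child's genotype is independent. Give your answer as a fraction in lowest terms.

1/16

ABO cross OO × BO → 1/2 O, 1/2 B.
So P(type B) = 1/2 per child.
All 4 independent: (1/2)^4 = 1/16.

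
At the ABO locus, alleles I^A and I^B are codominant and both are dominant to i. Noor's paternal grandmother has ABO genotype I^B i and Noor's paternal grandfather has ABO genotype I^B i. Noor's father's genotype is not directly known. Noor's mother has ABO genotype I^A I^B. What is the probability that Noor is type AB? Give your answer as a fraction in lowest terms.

1/4

Noor's father's ABO genotype from I^B i × I^B i: 1/4 I^B I^B, 1/2 I^B i, 1/4 i i.
Crossing each possibility with the mother I^A I^B and summing P(type AB): 1/4·1/2 + 1/2·1/4 + 1/4·0 = 1/4.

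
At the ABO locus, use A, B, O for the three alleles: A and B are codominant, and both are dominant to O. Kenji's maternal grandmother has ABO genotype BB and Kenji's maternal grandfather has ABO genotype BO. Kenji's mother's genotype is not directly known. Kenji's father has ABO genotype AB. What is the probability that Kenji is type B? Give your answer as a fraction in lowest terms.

Kenji's mother's ABO genotype from BB × BO: 1/2 BB, 1/2 BO.
Crossing each possibility with the father AB and summing P(type B): 1/2·1/2 + 1/2·1/2 = 1/2.

1/2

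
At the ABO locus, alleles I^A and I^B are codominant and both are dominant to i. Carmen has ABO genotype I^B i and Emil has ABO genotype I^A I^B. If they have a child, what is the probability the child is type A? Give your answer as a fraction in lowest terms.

ABO cross I^B i × I^A I^B → offspring phenotypes: 1/4 A, 1/2 B, 1/4 AB.
So P(type A) = 1/4.

1/4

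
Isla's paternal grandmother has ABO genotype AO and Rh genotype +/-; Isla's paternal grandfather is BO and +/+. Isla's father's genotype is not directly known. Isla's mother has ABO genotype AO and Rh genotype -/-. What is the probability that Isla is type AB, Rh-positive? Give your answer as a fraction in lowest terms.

Isla's father's ABO genotype from AO × BO: 1/4 AB, 1/4 AO, 1/4 BO, 1/4 OO.
Crossing each possibility with the mother AO and summing P(type AB): 1/4·1/4 + 1/4·0 + 1/4·1/4 + 1/4·0 = 1/8.
Similarly for Rh via the father's Rh distribution: P(Rh+) = 3/4.
Independent loci: 1/8 × 3/4 = 3/32.

3/32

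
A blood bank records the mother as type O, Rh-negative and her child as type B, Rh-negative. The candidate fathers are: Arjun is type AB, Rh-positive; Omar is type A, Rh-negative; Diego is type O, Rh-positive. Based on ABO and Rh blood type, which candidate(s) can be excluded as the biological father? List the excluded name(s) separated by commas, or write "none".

A candidate is excluded only if no genotype consistent with his phenotype could produce a type B, Rh-negative child with a type O, Rh-negative mother.
Omar (type A, Rh-): no genotype consistent with that phenotype can produce a type-B Rh- child with a type-O mother.
Diego (type O, Rh+): no genotype consistent with that phenotype can produce a type-B Rh- child with a type-O mother.

Omar, Diego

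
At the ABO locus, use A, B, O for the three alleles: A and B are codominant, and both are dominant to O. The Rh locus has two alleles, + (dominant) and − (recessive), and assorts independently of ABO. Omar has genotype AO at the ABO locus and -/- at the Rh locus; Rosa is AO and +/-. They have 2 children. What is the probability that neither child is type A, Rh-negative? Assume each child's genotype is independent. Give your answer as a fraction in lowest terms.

25/64

ABO cross AO × AO → 1/4 O, 3/4 A.
Rh cross -/- × +/- → 1/2 Rh+, 1/2 Rh-; so P(type A, Rh-negative) = 3/4 × 1/2 = 3/8 per child.
P(not type A, Rh-negative) = 5/8 for one child; (5/8)^2 = 25/64.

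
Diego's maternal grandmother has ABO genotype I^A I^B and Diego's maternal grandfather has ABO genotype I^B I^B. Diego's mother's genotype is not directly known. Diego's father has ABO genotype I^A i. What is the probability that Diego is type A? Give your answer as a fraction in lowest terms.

1/4

Diego's mother's ABO genotype from I^A I^B × I^B I^B: 1/2 I^A I^B, 1/2 I^B I^B.
Crossing each possibility with the father I^A i and summing P(type A): 1/2·1/2 + 1/2·0 = 1/4.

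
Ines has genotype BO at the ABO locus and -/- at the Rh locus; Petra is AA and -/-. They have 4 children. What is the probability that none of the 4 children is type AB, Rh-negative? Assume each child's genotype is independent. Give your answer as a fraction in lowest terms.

ABO cross BO × AA → 1/2 A, 1/2 AB.
Rh cross -/- × -/- → 1 Rh-; so P(type AB, Rh-negative) = 1/2 × 1 = 1/2 per child.
P(not type AB, Rh-negative) = 1/2 for one child; (1/2)^4 = 1/16.

1/16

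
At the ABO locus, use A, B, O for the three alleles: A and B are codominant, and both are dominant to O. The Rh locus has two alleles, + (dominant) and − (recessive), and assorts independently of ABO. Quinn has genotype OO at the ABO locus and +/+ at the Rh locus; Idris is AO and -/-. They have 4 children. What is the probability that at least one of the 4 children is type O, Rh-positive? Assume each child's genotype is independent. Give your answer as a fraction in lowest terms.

ABO cross OO × AO → 1/2 O, 1/2 A.
Rh cross +/+ × -/- → 1 Rh+; so P(type O, Rh-positive) = 1/2 × 1 = 1/2 per child.
P(none) = (1/2)^4 = 1/16; P(at least one) = 1 − 1/16 = 15/16.

15/16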